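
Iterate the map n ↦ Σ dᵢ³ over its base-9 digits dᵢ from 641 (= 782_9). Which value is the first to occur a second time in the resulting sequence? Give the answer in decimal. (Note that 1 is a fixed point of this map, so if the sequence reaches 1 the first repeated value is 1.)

127

641 = (7,8,2)_9 → 7³ + 8³ + 2³ = 343 + 512 + 8 = 863
863 = (1,1,5,8)_9 → 1³ + 1³ + 5³ + 8³ = 1 + 1 + 125 + 512 = 639
639 = (7,8,0)_9 → 7³ + 8³ + 0³ = 343 + 512 + 0 = 855
855 = (1,1,5,0)_9 → 1³ + 1³ + 5³ + 0³ = 1 + 1 + 125 + 0 = 127
127 = (1,5,1)_9 → 1³ + 5³ + 1³ = 1 + 125 + 1 = 127  — 127 already appeared earlier.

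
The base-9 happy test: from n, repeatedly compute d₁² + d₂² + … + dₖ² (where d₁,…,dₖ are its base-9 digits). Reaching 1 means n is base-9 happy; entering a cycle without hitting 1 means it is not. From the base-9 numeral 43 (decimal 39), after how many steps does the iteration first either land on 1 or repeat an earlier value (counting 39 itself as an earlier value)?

5

39 = (4,3)_9 → 4² + 3² = 25
25 = (2,7)_9 → 2² + 7² = 53
53 = (5,8)_9 → 5² + 8² = 89
89 = (1,0,8)_9 → 1² + 0² + 8² = 65
65 = (7,2)_9 → 7² + 2² = 53  — 53 repeats.
That took 5 steps.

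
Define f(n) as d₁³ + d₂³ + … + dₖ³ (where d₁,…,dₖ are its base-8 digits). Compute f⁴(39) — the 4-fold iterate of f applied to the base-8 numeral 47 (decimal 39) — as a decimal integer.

39 = (4,7)_8 → 4³ + 7³ = 407
407 = (6,2,7)_8 → 6³ + 2³ + 7³ = 567
567 = (1,0,6,7)_8 → 1³ + 0³ + 6³ + 7³ = 560
560 = (1,0,6,0)_8 → 1³ + 0³ + 6³ + 0³ = 217

217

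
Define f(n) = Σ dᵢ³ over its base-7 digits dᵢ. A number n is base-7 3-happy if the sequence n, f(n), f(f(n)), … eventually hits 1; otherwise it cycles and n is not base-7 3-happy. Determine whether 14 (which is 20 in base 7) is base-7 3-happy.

not base-7 3-happy

14 = (2,0)_7 → 2³ + 0³ = 8
8 = (1,1)_7 → 1³ + 1³ = 2
2 = (2)_7 → 2³ = 8  — 8 already seen; the sequence cycles without reaching 1.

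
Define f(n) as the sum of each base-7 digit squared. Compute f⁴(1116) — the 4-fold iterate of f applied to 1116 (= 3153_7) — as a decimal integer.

2

1116 = (3,1,5,3)_7 → 3² + 1² + 5² + 3² = 9 + 1 + 25 + 9 = 44
44 = (6,2)_7 → 6² + 2² = 36 + 4 = 40
40 = (5,5)_7 → 5² + 5² = 25 + 25 = 50
50 = (1,0,1)_7 → 1² + 0² + 1² = 1 + 0 + 1 = 2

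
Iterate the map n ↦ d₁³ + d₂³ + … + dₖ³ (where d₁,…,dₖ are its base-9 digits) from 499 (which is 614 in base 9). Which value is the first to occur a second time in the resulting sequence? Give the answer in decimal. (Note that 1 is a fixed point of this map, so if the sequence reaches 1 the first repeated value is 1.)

499 = (6,1,4)_9 → 6³ + 1³ + 4³ = 281
281 = (3,4,2)_9 → 3³ + 4³ + 2³ = 99
99 = (1,2,0)_9 → 1³ + 2³ + 0³ = 9
9 = (1,0)_9 → 1³ + 0³ = 1  — reached the fixed point 1.
1 → 1, so 1 is the first repeated value.

1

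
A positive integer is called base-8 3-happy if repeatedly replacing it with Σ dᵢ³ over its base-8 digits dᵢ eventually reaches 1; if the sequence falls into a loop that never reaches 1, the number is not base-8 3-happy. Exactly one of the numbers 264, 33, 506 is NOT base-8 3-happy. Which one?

506

264: 264 → 65 → 2 → 8 → 1  — reaches 1 (base-8 3-happy)
33: 33 → 65 → 2 → 8 → 1  — reaches 1 (base-8 3-happy)
506: 506 → 694 → 441 → 560 → 217 → 55 → 559 → 469 → 476 → 434 → 440 → 559  — repeats 559 (not base-8 3-happy)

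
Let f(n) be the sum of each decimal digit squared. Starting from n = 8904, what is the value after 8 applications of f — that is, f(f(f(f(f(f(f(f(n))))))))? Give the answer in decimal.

8904 → 161
161 → 38
38 → 73
73 → 58
58 → 89
89 → 145
145 → 42
42 → 20

20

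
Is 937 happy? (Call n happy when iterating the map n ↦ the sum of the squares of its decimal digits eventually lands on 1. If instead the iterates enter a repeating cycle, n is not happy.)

937 → 9² + 3² + 7² = 81 + 9 + 49 = 139
139 → 1² + 3² + 9² = 1 + 9 + 81 = 91
91 → 9² + 1² = 81 + 1 = 82
82 → 8² + 2² = 64 + 4 = 68
68 → 6² + 8² = 36 + 64 = 100
100 → 1² + 0² + 0² = 1 + 0 + 0 = 1  — reached 1.

happy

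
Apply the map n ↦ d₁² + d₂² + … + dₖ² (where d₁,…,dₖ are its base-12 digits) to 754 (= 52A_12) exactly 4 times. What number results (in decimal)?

754 = (5,2,10)_12 → 5² + 2² + 10² = 25 + 4 + 100 = 129
129 = (10,9)_12 → 10² + 9² = 100 + 81 = 181
181 = (1,3,1)_12 → 1² + 3² + 1² = 1 + 9 + 1 = 11
11 = (11)_12 → 11² = 121

121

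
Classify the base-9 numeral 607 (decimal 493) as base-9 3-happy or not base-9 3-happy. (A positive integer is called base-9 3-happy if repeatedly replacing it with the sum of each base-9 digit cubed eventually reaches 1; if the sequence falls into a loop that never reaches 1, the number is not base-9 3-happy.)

493 = (6,0,7)_9 → 6³ + 0³ + 7³ = 216 + 0 + 343 = 559
559 = (6,8,1)_9 → 6³ + 8³ + 1³ = 216 + 512 + 1 = 729
729 = (1,0,0,0)_9 → 1³ + 0³ + 0³ + 0³ = 1 + 0 + 0 + 0 = 1  — reached 1.

base-9 3-happy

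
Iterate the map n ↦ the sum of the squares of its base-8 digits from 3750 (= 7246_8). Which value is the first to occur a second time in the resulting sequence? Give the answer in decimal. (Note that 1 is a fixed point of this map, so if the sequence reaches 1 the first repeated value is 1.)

3750 = (7,2,4,6)_8 → 7² + 2² + 4² + 6² = 105
105 = (1,5,1)_8 → 1² + 5² + 1² = 27
27 = (3,3)_8 → 3² + 3² = 18
18 = (2,2)_8 → 2² + 2² = 8
8 = (1,0)_8 → 1² + 0² = 1  — reached the fixed point 1.
1 → 1, so 1 is the first repeated value.

1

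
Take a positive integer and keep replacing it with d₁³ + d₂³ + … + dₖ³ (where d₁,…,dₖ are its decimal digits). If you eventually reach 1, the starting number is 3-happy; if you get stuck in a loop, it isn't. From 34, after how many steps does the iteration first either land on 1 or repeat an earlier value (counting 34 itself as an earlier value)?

34 → 3³ + 4³ = 27 + 64 = 91
91 → 9³ + 1³ = 729 + 1 = 730
730 → 7³ + 3³ + 0³ = 343 + 27 + 0 = 370
370 → 3³ + 7³ + 0³ = 27 + 343 + 0 = 370  — 370 repeats.
That took 4 steps.

4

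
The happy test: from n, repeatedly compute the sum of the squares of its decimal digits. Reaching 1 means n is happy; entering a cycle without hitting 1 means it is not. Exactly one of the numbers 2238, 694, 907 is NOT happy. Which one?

2238: 2238 → 81 → 65 → 61 → 37 → 58 → 89 → 145 → 42 → 20 → 4 → 16 → 37  — repeats 37 (not happy)
694: 694 → 133 → 19 → 82 → 68 → 100 → 1  — reaches 1 (happy)
907: 907 → 130 → 10 → 1  — reaches 1 (happy)

2238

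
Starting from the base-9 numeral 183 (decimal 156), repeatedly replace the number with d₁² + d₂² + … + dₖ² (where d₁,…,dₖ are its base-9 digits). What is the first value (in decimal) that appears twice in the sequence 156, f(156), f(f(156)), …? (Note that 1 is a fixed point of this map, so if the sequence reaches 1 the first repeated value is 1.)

74

156 = (1,8,3)_9 → 1² + 8² + 3² = 74
74 = (8,2)_9 → 8² + 2² = 68
68 = (7,5)_9 → 7² + 5² = 74  — 74 already appeared earlier.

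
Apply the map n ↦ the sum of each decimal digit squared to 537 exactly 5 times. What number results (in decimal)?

537 → 83
83 → 73
73 → 58
58 → 89
89 → 145

145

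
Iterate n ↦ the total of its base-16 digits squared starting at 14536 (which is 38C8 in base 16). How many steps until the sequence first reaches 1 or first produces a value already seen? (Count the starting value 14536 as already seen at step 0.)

14536 = (3,8,12,8)_16 → 3² + 8² + 12² + 8² = 9 + 64 + 144 + 64 = 281
281 = (1,1,9)_16 → 1² + 1² + 9² = 1 + 1 + 81 = 83
83 = (5,3)_16 → 5² + 3² = 25 + 9 = 34
34 = (2,2)_16 → 2² + 2² = 4 + 4 = 8
8 = (8)_16 → 8² = 64
64 = (4,0)_16 → 4² + 0² = 16 + 0 = 16
16 = (1,0)_16 → 1² + 0² = 1 + 0 = 1  — reached 1.
That took 7 steps.

7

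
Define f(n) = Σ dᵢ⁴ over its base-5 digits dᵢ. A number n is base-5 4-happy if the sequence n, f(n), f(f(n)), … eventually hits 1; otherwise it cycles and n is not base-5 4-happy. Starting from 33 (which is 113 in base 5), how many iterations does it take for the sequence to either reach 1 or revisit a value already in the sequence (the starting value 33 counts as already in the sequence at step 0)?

33 = (1,1,3)_5 → 1⁴ + 1⁴ + 3⁴ = 83
83 = (3,1,3)_5 → 3⁴ + 1⁴ + 3⁴ = 163
163 = (1,1,2,3)_5 → 1⁴ + 1⁴ + 2⁴ + 3⁴ = 99
99 = (3,4,4)_5 → 3⁴ + 4⁴ + 4⁴ = 593
593 = (4,3,3,3)_5 → 4⁴ + 3⁴ + 3⁴ + 3⁴ = 499
499 = (3,4,4,4)_5 → 3⁴ + 4⁴ + 4⁴ + 4⁴ = 849
849 = (1,1,3,4,4)_5 → 1⁴ + 1⁴ + 3⁴ + 4⁴ + 4⁴ = 595
595 = (4,3,4,0)_5 → 4⁴ + 3⁴ + 4⁴ + 0⁴ = 593  — 593 repeats.
That took 8 steps.

8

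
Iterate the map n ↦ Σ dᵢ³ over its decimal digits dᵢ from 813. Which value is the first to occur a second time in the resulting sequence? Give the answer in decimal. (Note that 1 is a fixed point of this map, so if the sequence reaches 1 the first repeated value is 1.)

153

813 → 8³ + 1³ + 3³ = 512 + 1 + 27 = 540
540 → 5³ + 4³ + 0³ = 125 + 64 + 0 = 189
189 → 1³ + 8³ + 9³ = 1 + 512 + 729 = 1242
1242 → 1³ + 2³ + 4³ + 2³ = 1 + 8 + 64 + 8 = 81
81 → 8³ + 1³ = 512 + 1 = 513
513 → 5³ + 1³ + 3³ = 125 + 1 + 27 = 153
153 → 1³ + 5³ + 3³ = 1 + 125 + 27 = 153  — 153 already appeared earlier.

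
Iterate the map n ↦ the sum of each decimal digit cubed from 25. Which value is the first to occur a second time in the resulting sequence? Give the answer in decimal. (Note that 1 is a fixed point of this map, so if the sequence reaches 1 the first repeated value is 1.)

25 → 133
133 → 55
55 → 250
250 → 133  — 133 already appeared earlier.

133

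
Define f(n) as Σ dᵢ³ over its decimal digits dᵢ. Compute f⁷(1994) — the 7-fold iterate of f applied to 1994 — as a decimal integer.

1994 → 1³ + 9³ + 9³ + 4³ = 1 + 729 + 729 + 64 = 1523
1523 → 1³ + 5³ + 2³ + 3³ = 1 + 125 + 8 + 27 = 161
161 → 1³ + 6³ + 1³ = 1 + 216 + 1 = 218
218 → 2³ + 1³ + 8³ = 8 + 1 + 512 = 521
521 → 5³ + 2³ + 1³ = 125 + 8 + 1 = 134
134 → 1³ + 3³ + 4³ = 1 + 27 + 64 = 92
92 → 9³ + 2³ = 729 + 8 = 737

737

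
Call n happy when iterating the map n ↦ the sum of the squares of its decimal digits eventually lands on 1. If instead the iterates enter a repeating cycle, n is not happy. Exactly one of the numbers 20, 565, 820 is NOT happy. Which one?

20: 20 → 4 → 16 → 37 → 58 → 89 → 145 → 42 → 20  — repeats 20 (not happy)
565: 565 → 86 → 100 → 1  — reaches 1 (happy)
820: 820 → 68 → 100 → 1  — reaches 1 (happy)

20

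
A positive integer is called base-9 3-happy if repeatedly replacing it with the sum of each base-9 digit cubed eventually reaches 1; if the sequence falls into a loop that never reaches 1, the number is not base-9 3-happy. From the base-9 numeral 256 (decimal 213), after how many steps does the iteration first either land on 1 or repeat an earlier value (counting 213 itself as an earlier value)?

4

213 = (2,5,6)_9 → 2³ + 5³ + 6³ = 349
349 = (4,2,7)_9 → 4³ + 2³ + 7³ = 415
415 = (5,1,1)_9 → 5³ + 1³ + 1³ = 127
127 = (1,5,1)_9 → 1³ + 5³ + 1³ = 127  — 127 repeats.
That took 4 steps.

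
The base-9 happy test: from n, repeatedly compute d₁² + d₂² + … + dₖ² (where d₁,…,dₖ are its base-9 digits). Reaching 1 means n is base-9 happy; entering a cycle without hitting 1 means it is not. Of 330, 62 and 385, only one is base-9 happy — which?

330: 330 → 52 → 74 → 68 → 74  — repeats 74 (not base-9 happy)
62: 62 → 100 → 6 → 36 → 16 → 50 → 50  — repeats 50 (not base-9 happy)
385: 385 → 101 → 9 → 1  — reaches 1 (base-9 happy)

385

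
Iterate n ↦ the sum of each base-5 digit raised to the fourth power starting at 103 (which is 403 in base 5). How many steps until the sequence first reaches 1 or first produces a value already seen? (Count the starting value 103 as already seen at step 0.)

103 = (4,0,3)_5 → 4⁴ + 0⁴ + 3⁴ = 256 + 0 + 81 = 337
337 = (2,3,2,2)_5 → 2⁴ + 3⁴ + 2⁴ + 2⁴ = 16 + 81 + 16 + 16 = 129
129 = (1,0,0,4)_5 → 1⁴ + 0⁴ + 0⁴ + 4⁴ = 1 + 0 + 0 + 256 = 257
257 = (2,0,1,2)_5 → 2⁴ + 0⁴ + 1⁴ + 2⁴ = 16 + 0 + 1 + 16 = 33
33 = (1,1,3)_5 → 1⁴ + 1⁴ + 3⁴ = 1 + 1 + 81 = 83
83 = (3,1,3)_5 → 3⁴ + 1⁴ + 3⁴ = 81 + 1 + 81 = 163
163 = (1,1,2,3)_5 → 1⁴ + 1⁴ + 2⁴ + 3⁴ = 1 + 1 + 16 + 81 = 99
99 = (3,4,4)_5 → 3⁴ + 4⁴ + 4⁴ = 81 + 256 + 256 = 593
593 = (4,3,3,3)_5 → 4⁴ + 3⁴ + 3⁴ + 3⁴ = 256 + 81 + 81 + 81 = 499
499 = (3,4,4,4)_5 → 3⁴ + 4⁴ + 4⁴ + 4⁴ = 81 + 256 + 256 + 256 = 849
849 = (1,1,3,4,4)_5 → 1⁴ + 1⁴ + 3⁴ + 4⁴ + 4⁴ = 1 + 1 + 81 + 256 + 256 = 595
595 = (4,3,4,0)_5 → 4⁴ + 3⁴ + 4⁴ + 0⁴ = 256 + 81 + 256 + 0 = 593  — 593 repeats.
That took 12 steps.

12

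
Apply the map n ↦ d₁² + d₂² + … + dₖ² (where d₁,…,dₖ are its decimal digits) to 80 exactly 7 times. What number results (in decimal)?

42

80 → 8² + 0² = 64 + 0 = 64
64 → 6² + 4² = 36 + 16 = 52
52 → 5² + 2² = 25 + 4 = 29
29 → 2² + 9² = 4 + 81 = 85
85 → 8² + 5² = 64 + 25 = 89
89 → 8² + 9² = 64 + 81 = 145
145 → 1² + 4² + 5² = 1 + 16 + 25 = 42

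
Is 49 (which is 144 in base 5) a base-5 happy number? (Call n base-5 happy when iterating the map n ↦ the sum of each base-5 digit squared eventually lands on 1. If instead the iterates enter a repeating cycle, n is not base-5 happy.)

49 = (1,4,4)_5 → 1² + 4² + 4² = 1 + 16 + 16 = 33
33 = (1,1,3)_5 → 1² + 1² + 3² = 1 + 1 + 9 = 11
11 = (2,1)_5 → 2² + 1² = 4 + 1 = 5
5 = (1,0)_5 → 1² + 0² = 1 + 0 = 1  — reached 1.

base-5 happy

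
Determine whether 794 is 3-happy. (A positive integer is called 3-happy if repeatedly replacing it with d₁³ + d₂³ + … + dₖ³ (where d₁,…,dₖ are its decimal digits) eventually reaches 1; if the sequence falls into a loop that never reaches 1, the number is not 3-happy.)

794 → 1136
1136 → 245
245 → 197
197 → 1073
1073 → 371
371 → 371  — 371 already seen; the sequence cycles without reaching 1.

not 3-happy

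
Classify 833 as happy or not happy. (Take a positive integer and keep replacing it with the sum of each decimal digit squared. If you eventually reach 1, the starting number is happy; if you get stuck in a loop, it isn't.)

833 → 8² + 3² + 3² = 82
82 → 8² + 2² = 68
68 → 6² + 8² = 100
100 → 1² + 0² + 0² = 1  — reached 1.

happy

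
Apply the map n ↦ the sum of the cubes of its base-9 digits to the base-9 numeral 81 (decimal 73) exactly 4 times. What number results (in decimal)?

27

73 = (8,1)_9 → 8³ + 1³ = 512 + 1 = 513
513 = (6,3,0)_9 → 6³ + 3³ + 0³ = 216 + 27 + 0 = 243
243 = (3,0,0)_9 → 3³ + 0³ + 0³ = 27 + 0 + 0 = 27
27 = (3,0)_9 → 3³ + 0³ = 27 + 0 = 27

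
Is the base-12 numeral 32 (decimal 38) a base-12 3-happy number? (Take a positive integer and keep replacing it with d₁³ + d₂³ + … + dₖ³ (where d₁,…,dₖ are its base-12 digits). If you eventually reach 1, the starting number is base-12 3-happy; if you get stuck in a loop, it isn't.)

base-12 3-happy

38 = (3,2)_12 → 3³ + 2³ = 27 + 8 = 35
35 = (2,11)_12 → 2³ + 11³ = 8 + 1331 = 1339
1339 = (9,3,7)_12 → 9³ + 3³ + 7³ = 729 + 27 + 343 = 1099
1099 = (7,7,7)_12 → 7³ + 7³ + 7³ = 343 + 343 + 343 = 1029
1029 = (7,1,9)_12 → 7³ + 1³ + 9³ = 343 + 1 + 729 = 1073
1073 = (7,5,5)_12 → 7³ + 5³ + 5³ = 343 + 125 + 125 = 593
593 = (4,1,5)_12 → 4³ + 1³ + 5³ = 64 + 1 + 125 = 190
190 = (1,3,10)_12 → 1³ + 3³ + 10³ = 1 + 27 + 1000 = 1028
1028 = (7,1,8)_12 → 7³ + 1³ + 8³ = 343 + 1 + 512 = 856
856 = (5,11,4)_12 → 5³ + 11³ + 4³ = 125 + 1331 + 64 = 1520
1520 = (10,6,8)_12 → 10³ + 6³ + 8³ = 1000 + 216 + 512 = 1728
1728 = (1,0,0,0)_12 → 1³ + 0³ + 0³ + 0³ = 1 + 0 + 0 + 0 = 1  — reached 1.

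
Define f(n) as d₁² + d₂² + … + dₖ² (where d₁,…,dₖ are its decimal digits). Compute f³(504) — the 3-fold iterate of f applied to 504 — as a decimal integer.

50

504 → 5² + 0² + 4² = 41
41 → 4² + 1² = 17
17 → 1² + 7² = 50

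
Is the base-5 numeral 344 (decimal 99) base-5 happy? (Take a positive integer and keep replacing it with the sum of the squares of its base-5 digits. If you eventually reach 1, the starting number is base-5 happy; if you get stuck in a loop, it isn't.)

99 = (3,4,4)_5 → 41
41 = (1,3,1)_5 → 11
11 = (2,1)_5 → 5
5 = (1,0)_5 → 1  — reached 1.

base-5 happy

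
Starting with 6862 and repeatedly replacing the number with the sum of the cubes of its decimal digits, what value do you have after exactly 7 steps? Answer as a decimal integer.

6862 → 952
952 → 862
862 → 736
736 → 586
586 → 853
853 → 664
664 → 496

496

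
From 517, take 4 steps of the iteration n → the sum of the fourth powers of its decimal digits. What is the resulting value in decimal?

517 → 5⁴ + 1⁴ + 7⁴ = 625 + 1 + 2401 = 3027
3027 → 3⁴ + 0⁴ + 2⁴ + 7⁴ = 81 + 0 + 16 + 2401 = 2498
2498 → 2⁴ + 4⁴ + 9⁴ + 8⁴ = 16 + 256 + 6561 + 4096 = 10929
10929 → 1⁴ + 0⁴ + 9⁴ + 2⁴ + 9⁴ = 1 + 0 + 6561 + 16 + 6561 = 13139

13139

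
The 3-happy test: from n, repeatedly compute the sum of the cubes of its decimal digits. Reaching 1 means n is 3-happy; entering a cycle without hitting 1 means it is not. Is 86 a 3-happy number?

not 3-happy

86 → 8³ + 6³ = 512 + 216 = 728
728 → 7³ + 2³ + 8³ = 343 + 8 + 512 = 863
863 → 8³ + 6³ + 3³ = 512 + 216 + 27 = 755
755 → 7³ + 5³ + 5³ = 343 + 125 + 125 = 593
593 → 5³ + 9³ + 3³ = 125 + 729 + 27 = 881
881 → 8³ + 8³ + 1³ = 512 + 512 + 1 = 1025
1025 → 1³ + 0³ + 2³ + 5³ = 1 + 0 + 8 + 125 = 134
134 → 1³ + 3³ + 4³ = 1 + 27 + 64 = 92
92 → 9³ + 2³ = 729 + 8 = 737
737 → 7³ + 3³ + 7³ = 343 + 27 + 343 = 713
713 → 7³ + 1³ + 3³ = 343 + 1 + 27 = 371
371 → 3³ + 7³ + 1³ = 27 + 343 + 1 = 371  — 371 already seen; the sequence cycles without reaching 1.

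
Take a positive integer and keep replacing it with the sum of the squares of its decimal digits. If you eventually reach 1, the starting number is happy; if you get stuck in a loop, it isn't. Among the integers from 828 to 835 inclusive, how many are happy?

1

828: 828 → 132 → 14 → 17 → 50 → 25 → 29 → 85 → 89 → 145 → 42 → 20 → 4 → 16 → 37 → 58 → 89  — not happy
829: 829 → 149 → 98 → 145 → 42 → 20 → 4 → 16 → 37 → 58 → 89 → 145  — not happy
830: 830 → 73 → 58 → 89 → 145 → 42 → 20 → 4 → 16 → 37 → 58  — not happy
831: 831 → 74 → 65 → 61 → 37 → 58 → 89 → 145 → 42 → 20 → 4 → 16 → 37  — not happy
832: 832 → 77 → 98 → 145 → 42 → 20 → 4 → 16 → 37 → 58 → 89 → 145  — not happy
833: 833 → 82 → 68 → 100 → 1  — happy
834: 834 → 89 → 145 → 42 → 20 → 4 → 16 → 37 → 58 → 89  — not happy
835: 835 → 98 → 145 → 42 → 20 → 4 → 16 → 37 → 58 → 89 → 145  — not happy
happy: 833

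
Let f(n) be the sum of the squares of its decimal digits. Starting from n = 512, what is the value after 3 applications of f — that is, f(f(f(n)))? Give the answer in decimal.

512 → 5² + 1² + 2² = 30
30 → 3² + 0² = 9
9 → 9² = 81

81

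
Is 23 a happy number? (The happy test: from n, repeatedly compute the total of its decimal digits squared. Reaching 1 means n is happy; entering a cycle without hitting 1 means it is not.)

23 → 2² + 3² = 13
13 → 1² + 3² = 10
10 → 1² + 0² = 1  — reached 1.

happy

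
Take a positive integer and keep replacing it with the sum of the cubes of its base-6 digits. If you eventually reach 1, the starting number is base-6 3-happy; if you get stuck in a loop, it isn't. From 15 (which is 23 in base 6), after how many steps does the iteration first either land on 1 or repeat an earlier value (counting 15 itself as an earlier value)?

15 = (2,3)_6 → 2³ + 3³ = 35
35 = (5,5)_6 → 5³ + 5³ = 250
250 = (1,0,5,4)_6 → 1³ + 0³ + 5³ + 4³ = 190
190 = (5,1,4)_6 → 5³ + 1³ + 4³ = 190  — 190 repeats.
That took 4 steps.

4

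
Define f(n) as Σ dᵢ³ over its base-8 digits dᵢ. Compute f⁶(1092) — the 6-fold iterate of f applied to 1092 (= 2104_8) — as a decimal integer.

1092 = (2,1,0,4)_8 → 73
73 = (1,1,1)_8 → 3
3 = (3)_8 → 27
27 = (3,3)_8 → 54
54 = (6,6)_8 → 432
432 = (6,6,0)_8 → 432

432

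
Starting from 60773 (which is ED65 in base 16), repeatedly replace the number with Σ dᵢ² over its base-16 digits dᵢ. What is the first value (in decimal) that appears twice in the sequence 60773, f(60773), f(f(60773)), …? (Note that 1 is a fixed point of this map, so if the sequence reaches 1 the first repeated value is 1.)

60773 = (14,13,6,5)_16 → 14² + 13² + 6² + 5² = 196 + 169 + 36 + 25 = 426
426 = (1,10,10)_16 → 1² + 10² + 10² = 1 + 100 + 100 = 201
201 = (12,9)_16 → 12² + 9² = 144 + 81 = 225
225 = (14,1)_16 → 14² + 1² = 196 + 1 = 197
197 = (12,5)_16 → 12² + 5² = 144 + 25 = 169
169 = (10,9)_16 → 10² + 9² = 100 + 81 = 181
181 = (11,5)_16 → 11² + 5² = 121 + 25 = 146
146 = (9,2)_16 → 9² + 2² = 81 + 4 = 85
85 = (5,5)_16 → 5² + 5² = 25 + 25 = 50
50 = (3,2)_16 → 3² + 2² = 9 + 4 = 13
13 = (13)_16 → 13² = 169  — 169 already appeared earlier.

169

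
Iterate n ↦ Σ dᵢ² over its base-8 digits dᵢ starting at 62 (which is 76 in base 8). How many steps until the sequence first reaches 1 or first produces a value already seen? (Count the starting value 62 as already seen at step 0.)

62 = (7,6)_8 → 7² + 6² = 85
85 = (1,2,5)_8 → 1² + 2² + 5² = 30
30 = (3,6)_8 → 3² + 6² = 45
45 = (5,5)_8 → 5² + 5² = 50
50 = (6,2)_8 → 6² + 2² = 40
40 = (5,0)_8 → 5² + 0² = 25
25 = (3,1)_8 → 3² + 1² = 10
10 = (1,2)_8 → 1² + 2² = 5
5 = (5)_8 → 5² = 25  — 25 repeats.
That took 9 steps.

9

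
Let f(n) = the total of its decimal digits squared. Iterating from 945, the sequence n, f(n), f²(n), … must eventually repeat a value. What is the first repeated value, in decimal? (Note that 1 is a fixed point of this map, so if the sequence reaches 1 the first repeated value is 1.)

37

945 → 9² + 4² + 5² = 122
122 → 1² + 2² + 2² = 9
9 → 9² = 81
81 → 8² + 1² = 65
65 → 6² + 5² = 61
61 → 6² + 1² = 37
37 → 3² + 7² = 58
58 → 5² + 8² = 89
89 → 8² + 9² = 145
145 → 1² + 4² + 5² = 42
42 → 4² + 2² = 20
20 → 2² + 0² = 4
4 → 4² = 16
16 → 1² + 6² = 37  — 37 already appeared earlier.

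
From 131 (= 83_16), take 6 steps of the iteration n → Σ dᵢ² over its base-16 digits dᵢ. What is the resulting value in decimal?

131 = (8,3)_16 → 8² + 3² = 73
73 = (4,9)_16 → 4² + 9² = 97
97 = (6,1)_16 → 6² + 1² = 37
37 = (2,5)_16 → 2² + 5² = 29
29 = (1,13)_16 → 1² + 13² = 170
170 = (10,10)_16 → 10² + 10² = 200

200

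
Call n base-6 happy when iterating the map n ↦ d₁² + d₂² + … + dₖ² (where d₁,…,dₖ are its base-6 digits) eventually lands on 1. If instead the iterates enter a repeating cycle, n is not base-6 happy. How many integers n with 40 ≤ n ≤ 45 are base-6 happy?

40: 40 → 17 → 29 → 41 → 26 → 20 → 13 → 5 → 25 → 17  — not base-6 happy
41: 41 → 26 → 20 → 13 → 5 → 25 → 17 → 29 → 41  — not base-6 happy
42: 42 → 2 → 4 → 16 → 20 → 13 → 5 → 25 → 17 → 29 → 41 → 26 → 20  — not base-6 happy
43: 43 → 3 → 9 → 10 → 17 → 29 → 41 → 26 → 20 → 13 → 5 → 25 → 17  — not base-6 happy
44: 44 → 6 → 1  — base-6 happy
45: 45 → 11 → 26 → 20 → 13 → 5 → 25 → 17 → 29 → 41 → 26  — not base-6 happy
base-6 happy: 44

1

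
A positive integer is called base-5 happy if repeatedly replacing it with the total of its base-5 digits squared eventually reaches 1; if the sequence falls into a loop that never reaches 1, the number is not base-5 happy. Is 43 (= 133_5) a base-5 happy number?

base-5 happy

43 = (1,3,3)_5 → 1² + 3² + 3² = 1 + 9 + 9 = 19
19 = (3,4)_5 → 3² + 4² = 9 + 16 = 25
25 = (1,0,0)_5 → 1² + 0² + 0² = 1 + 0 + 0 = 1  — reached 1.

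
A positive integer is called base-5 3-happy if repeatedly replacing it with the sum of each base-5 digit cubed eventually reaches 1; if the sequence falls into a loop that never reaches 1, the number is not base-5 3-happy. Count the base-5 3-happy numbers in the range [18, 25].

18: 18 → 54 → 72 → 80 → 28 → 28  (repeats 28)
19: 19 → 91 → 55 → 9 → 65 → 35 → 9  (repeats 9)
20: 20 → 64 → 80 → 28 → 28  (repeats 28)
21: 21 → 65 → 35 → 9 → 65  (repeats 65)
22: 22 → 72 → 80 → 28 → 28  (repeats 28)
23: 23 → 91 → 55 → 9 → 65 → 35 → 9  (repeats 9)
24: 24 → 128 → 28 → 28  (repeats 28)
25: 25 → 1  (reaches 1)
base-5 3-happy: 25

1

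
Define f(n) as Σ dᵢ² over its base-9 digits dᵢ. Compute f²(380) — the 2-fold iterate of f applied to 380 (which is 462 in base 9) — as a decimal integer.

380 = (4,6,2)_9 → 4² + 6² + 2² = 56
56 = (6,2)_9 → 6² + 2² = 40

40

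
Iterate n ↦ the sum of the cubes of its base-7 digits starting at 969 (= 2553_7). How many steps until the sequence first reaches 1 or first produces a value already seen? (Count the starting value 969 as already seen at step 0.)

969 = (2,5,5,3)_7 → 2³ + 5³ + 5³ + 3³ = 8 + 125 + 125 + 27 = 285
285 = (5,5,5)_7 → 5³ + 5³ + 5³ = 125 + 125 + 125 = 375
375 = (1,0,4,4)_7 → 1³ + 0³ + 4³ + 4³ = 1 + 0 + 64 + 64 = 129
129 = (2,4,3)_7 → 2³ + 4³ + 3³ = 8 + 64 + 27 = 99
99 = (2,0,1)_7 → 2³ + 0³ + 1³ = 8 + 0 + 1 = 9
9 = (1,2)_7 → 1³ + 2³ = 1 + 8 = 9  — 9 repeats.
That took 6 steps.

6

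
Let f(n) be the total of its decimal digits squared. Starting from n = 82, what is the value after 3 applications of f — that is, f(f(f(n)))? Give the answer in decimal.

1

82 → 8² + 2² = 64 + 4 = 68
68 → 6² + 8² = 36 + 64 = 100
100 → 1² + 0² + 0² = 1 + 0 + 0 = 1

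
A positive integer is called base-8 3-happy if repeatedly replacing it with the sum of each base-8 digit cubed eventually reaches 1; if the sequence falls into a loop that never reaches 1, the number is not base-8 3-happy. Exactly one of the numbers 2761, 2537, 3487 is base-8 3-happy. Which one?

3487

2761: 2761 → 154 → 43 → 152 → 35 → 91 → 55 → 559 → 469 → 476 → 434 → 440 → 559  — repeats 559 (not base-8 3-happy)
2537: 2537 → 533 → 134 → 224 → 91 → 55 → 559 → 469 → 476 → 434 → 440 → 559  — repeats 559 (not base-8 3-happy)
3487: 3487 → 802 → 137 → 10 → 9 → 2 → 8 → 1  — reaches 1 (base-8 3-happy)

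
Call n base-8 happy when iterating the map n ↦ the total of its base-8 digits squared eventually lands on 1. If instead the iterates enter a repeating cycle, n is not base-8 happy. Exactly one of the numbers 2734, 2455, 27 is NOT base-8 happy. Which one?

2734

2734: 2734 → 90 → 14 → 37 → 41 → 26 → 13 → 26  — repeats 26 (not base-8 happy)
2455: 2455 → 105 → 27 → 18 → 8 → 1  — reaches 1 (base-8 happy)
27: 27 → 18 → 8 → 1  — reaches 1 (base-8 happy)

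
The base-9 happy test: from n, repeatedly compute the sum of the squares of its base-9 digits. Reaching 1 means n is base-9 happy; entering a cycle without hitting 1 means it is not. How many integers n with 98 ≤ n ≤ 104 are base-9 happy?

98: 98 → 66 → 58 → 52 → 74 → 68 → 74  — not base-9 happy
99: 99 → 5 → 25 → 53 → 89 → 65 → 53  — not base-9 happy
100: 100 → 6 → 36 → 16 → 50 → 50  — not base-9 happy
101: 101 → 9 → 1  — base-9 happy
102: 102 → 14 → 26 → 68 → 74 → 68  — not base-9 happy
103: 103 → 21 → 13 → 17 → 65 → 53 → 89 → 65  — not base-9 happy
104: 104 → 30 → 18 → 4 → 16 → 50 → 50  — not base-9 happy
base-9 happy: 101

1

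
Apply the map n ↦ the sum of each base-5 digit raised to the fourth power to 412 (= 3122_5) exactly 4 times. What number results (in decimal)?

412 = (3,1,2,2)_5 → 3⁴ + 1⁴ + 2⁴ + 2⁴ = 81 + 1 + 16 + 16 = 114
114 = (4,2,4)_5 → 4⁴ + 2⁴ + 4⁴ = 256 + 16 + 256 = 528
528 = (4,1,0,3)_5 → 4⁴ + 1⁴ + 0⁴ + 3⁴ = 256 + 1 + 0 + 81 = 338
338 = (2,3,2,3)_5 → 2⁴ + 3⁴ + 2⁴ + 3⁴ = 16 + 81 + 16 + 81 = 194

194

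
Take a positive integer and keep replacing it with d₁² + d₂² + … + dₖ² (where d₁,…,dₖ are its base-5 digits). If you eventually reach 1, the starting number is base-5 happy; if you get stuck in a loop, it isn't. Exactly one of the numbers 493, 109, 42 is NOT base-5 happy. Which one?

493: 493 → 43 → 19 → 25 → 1  — reaches 1 (base-5 happy)
109: 109 → 33 → 11 → 5 → 1  — reaches 1 (base-5 happy)
42: 42 → 14 → 20 → 16 → 10 → 4 → 16  — repeats 16 (not base-5 happy)

42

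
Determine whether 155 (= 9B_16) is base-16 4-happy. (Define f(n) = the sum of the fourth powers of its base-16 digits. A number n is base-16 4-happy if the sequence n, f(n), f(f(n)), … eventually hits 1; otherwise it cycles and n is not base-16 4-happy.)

not base-16 4-happy

155 = (9,11)_16 → 9⁴ + 11⁴ = 6561 + 14641 = 21202
21202 = (5,2,13,2)_16 → 5⁴ + 2⁴ + 13⁴ + 2⁴ = 625 + 16 + 28561 + 16 = 29218
29218 = (7,2,2,2)_16 → 7⁴ + 2⁴ + 2⁴ + 2⁴ = 2401 + 16 + 16 + 16 = 2449
2449 = (9,9,1)_16 → 9⁴ + 9⁴ + 1⁴ = 6561 + 6561 + 1 = 13123
13123 = (3,3,4,3)_16 → 3⁴ + 3⁴ + 4⁴ + 3⁴ = 81 + 81 + 256 + 81 = 499
499 = (1,15,3)_16 → 1⁴ + 15⁴ + 3⁴ = 1 + 50625 + 81 = 50707
50707 = (12,6,1,3)_16 → 12⁴ + 6⁴ + 1⁴ + 3⁴ = 20736 + 1296 + 1 + 81 = 22114
22114 = (5,6,6,2)_16 → 5⁴ + 6⁴ + 6⁴ + 2⁴ = 625 + 1296 + 1296 + 16 = 3233
3233 = (12,10,1)_16 → 12⁴ + 10⁴ + 1⁴ = 20736 + 10000 + 1 = 30737
30737 = (7,8,1,1)_16 → 7⁴ + 8⁴ + 1⁴ + 1⁴ = 2401 + 4096 + 1 + 1 = 6499
6499 = (1,9,6,3)_16 → 1⁴ + 9⁴ + 6⁴ + 3⁴ = 1 + 6561 + 1296 + 81 = 7939
7939 = (1,15,0,3)_16 → 1⁴ + 15⁴ + 0⁴ + 3⁴ = 1 + 50625 + 0 + 81 = 50707  — 50707 already seen; the sequence cycles without reaching 1.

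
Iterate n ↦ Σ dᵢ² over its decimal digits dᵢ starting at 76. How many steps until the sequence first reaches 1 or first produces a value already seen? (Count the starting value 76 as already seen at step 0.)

10

76 → 7² + 6² = 85
85 → 8² + 5² = 89
89 → 8² + 9² = 145
145 → 1² + 4² + 5² = 42
42 → 4² + 2² = 20
20 → 2² + 0² = 4
4 → 4² = 16
16 → 1² + 6² = 37
37 → 3² + 7² = 58
58 → 5² + 8² = 89  — 89 repeats.
That took 10 steps.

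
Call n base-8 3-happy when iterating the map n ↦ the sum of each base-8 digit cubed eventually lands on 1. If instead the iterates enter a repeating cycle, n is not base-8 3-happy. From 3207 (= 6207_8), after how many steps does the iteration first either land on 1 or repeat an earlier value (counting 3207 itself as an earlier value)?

10

3207 = (6,2,0,7)_8 → 6³ + 2³ + 0³ + 7³ = 567
567 = (1,0,6,7)_8 → 1³ + 0³ + 6³ + 7³ = 560
560 = (1,0,6,0)_8 → 1³ + 0³ + 6³ + 0³ = 217
217 = (3,3,1)_8 → 3³ + 3³ + 1³ = 55
55 = (6,7)_8 → 6³ + 7³ = 559
559 = (1,0,5,7)_8 → 1³ + 0³ + 5³ + 7³ = 469
469 = (7,2,5)_8 → 7³ + 2³ + 5³ = 476
476 = (7,3,4)_8 → 7³ + 3³ + 4³ = 434
434 = (6,6,2)_8 → 6³ + 6³ + 2³ = 440
440 = (6,7,0)_8 → 6³ + 7³ + 0³ = 559  — 559 repeats.
That took 10 steps.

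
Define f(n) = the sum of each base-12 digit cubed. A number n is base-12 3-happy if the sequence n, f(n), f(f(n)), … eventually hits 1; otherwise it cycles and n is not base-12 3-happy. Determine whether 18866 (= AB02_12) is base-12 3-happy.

base-12 3-happy

18866 = (10,11,0,2)_12 → 10³ + 11³ + 0³ + 2³ = 2339
2339 = (1,4,2,11)_12 → 1³ + 4³ + 2³ + 11³ = 1404
1404 = (9,9,0)_12 → 9³ + 9³ + 0³ = 1458
1458 = (10,1,6)_12 → 10³ + 1³ + 6³ = 1217
1217 = (8,5,5)_12 → 8³ + 5³ + 5³ = 762
762 = (5,3,6)_12 → 5³ + 3³ + 6³ = 368
368 = (2,6,8)_12 → 2³ + 6³ + 8³ = 736
736 = (5,1,4)_12 → 5³ + 1³ + 4³ = 190
190 = (1,3,10)_12 → 1³ + 3³ + 10³ = 1028
1028 = (7,1,8)_12 → 7³ + 1³ + 8³ = 856
856 = (5,11,4)_12 → 5³ + 11³ + 4³ = 1520
1520 = (10,6,8)_12 → 10³ + 6³ + 8³ = 1728
1728 = (1,0,0,0)_12 → 1³ + 0³ + 0³ + 0³ = 1  — reached 1.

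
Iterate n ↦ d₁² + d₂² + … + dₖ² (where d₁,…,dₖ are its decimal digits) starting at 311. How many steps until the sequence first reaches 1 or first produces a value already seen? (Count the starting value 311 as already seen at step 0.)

311 → 3² + 1² + 1² = 9 + 1 + 1 = 11
11 → 1² + 1² = 1 + 1 = 2
2 → 2² = 4
4 → 4² = 16
16 → 1² + 6² = 1 + 36 = 37
37 → 3² + 7² = 9 + 49 = 58
58 → 5² + 8² = 25 + 64 = 89
89 → 8² + 9² = 64 + 81 = 145
145 → 1² + 4² + 5² = 1 + 16 + 25 = 42
42 → 4² + 2² = 16 + 4 = 20
20 → 2² + 0² = 4 + 0 = 4  — 4 repeats.
That took 11 steps.

11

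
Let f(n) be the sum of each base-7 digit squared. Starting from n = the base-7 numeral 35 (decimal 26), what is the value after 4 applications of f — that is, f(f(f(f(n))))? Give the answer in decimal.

10

26 = (3,5)_7 → 34
34 = (4,6)_7 → 52
52 = (1,0,3)_7 → 10
10 = (1,3)_7 → 10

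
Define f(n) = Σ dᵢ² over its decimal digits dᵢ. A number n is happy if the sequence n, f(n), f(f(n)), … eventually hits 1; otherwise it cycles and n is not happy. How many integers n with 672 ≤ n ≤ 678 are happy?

672: 672 → 89 → 145 → 42 → 20 → 4 → 16 → 37 → 58 → 89  — not happy
673: 673 → 94 → 97 → 130 → 10 → 1  — happy
674: 674 → 101 → 2 → 4 → 16 → 37 → 58 → 89 → 145 → 42 → 20 → 4  — not happy
675: 675 → 110 → 2 → 4 → 16 → 37 → 58 → 89 → 145 → 42 → 20 → 4  — not happy
676: 676 → 121 → 6 → 36 → 45 → 41 → 17 → 50 → 25 → 29 → 85 → 89 → 145 → 42 → 20 → 4 → 16 → 37 → 58 → 89  — not happy
677: 677 → 134 → 26 → 40 → 16 → 37 → 58 → 89 → 145 → 42 → 20 → 4 → 16  — not happy
678: 678 → 149 → 98 → 145 → 42 → 20 → 4 → 16 → 37 → 58 → 89 → 145  — not happy
happy: 673

1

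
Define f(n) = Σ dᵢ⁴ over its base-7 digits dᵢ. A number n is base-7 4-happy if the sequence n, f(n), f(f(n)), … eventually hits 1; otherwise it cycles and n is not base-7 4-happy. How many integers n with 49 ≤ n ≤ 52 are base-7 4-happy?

49: 49 → 1  — base-7 4-happy
50: 50 → 2 → 16 → 32 → 512 → 164 → 178 → 418 → 708 → 98 → 16  — not base-7 4-happy
51: 51 → 17 → 97 → 2593 → 1459 → 963 → 1153 → 803 → 673 → 1923 → 1507 → 913 → 609 → 707 → 97  — not base-7 4-happy
52: 52 → 82 → 882 → 272 → 2002 → 2546 → 1938 → 2258 → 1808 → 1938  — not base-7 4-happy
base-7 4-happy: 49

1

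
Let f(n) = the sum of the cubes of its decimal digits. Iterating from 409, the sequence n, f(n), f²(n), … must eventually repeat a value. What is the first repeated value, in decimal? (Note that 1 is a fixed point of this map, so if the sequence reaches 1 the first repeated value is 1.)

1459

409 → 4³ + 0³ + 9³ = 64 + 0 + 729 = 793
793 → 7³ + 9³ + 3³ = 343 + 729 + 27 = 1099
1099 → 1³ + 0³ + 9³ + 9³ = 1 + 0 + 729 + 729 = 1459
1459 → 1³ + 4³ + 5³ + 9³ = 1 + 64 + 125 + 729 = 919
919 → 9³ + 1³ + 9³ = 729 + 1 + 729 = 1459  — 1459 already appeared earlier.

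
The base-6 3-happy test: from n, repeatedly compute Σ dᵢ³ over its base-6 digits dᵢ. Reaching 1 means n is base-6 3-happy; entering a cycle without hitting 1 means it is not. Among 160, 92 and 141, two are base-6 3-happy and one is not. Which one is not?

160: 160 → 136 → 155 → 190 → 190  — repeats 190 (not base-6 3-happy)
92: 92 → 43 → 3 → 27 → 91 → 36 → 1  — reaches 1 (base-6 3-happy)
141: 141 → 179 → 314 → 81 → 36 → 1  — reaches 1 (base-6 3-happy)

160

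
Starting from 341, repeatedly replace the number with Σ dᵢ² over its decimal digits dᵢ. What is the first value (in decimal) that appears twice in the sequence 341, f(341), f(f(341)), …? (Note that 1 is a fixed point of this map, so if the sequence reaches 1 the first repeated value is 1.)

16

341 → 26
26 → 40
40 → 16
16 → 37
37 → 58
58 → 89
89 → 145
145 → 42
42 → 20
20 → 4
4 → 16  — 16 already appeared earlier.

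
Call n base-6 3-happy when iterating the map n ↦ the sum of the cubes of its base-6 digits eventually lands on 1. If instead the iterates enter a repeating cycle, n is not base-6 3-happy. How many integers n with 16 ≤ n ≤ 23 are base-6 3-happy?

3

16: 16 → 72 → 8 → 9 → 28 → 128 → 62 → 73 → 9  (repeats 9)
17: 17 → 133 → 92 → 43 → 3 → 27 → 91 → 36 → 1  (reaches 1)
18: 18 → 27 → 91 → 36 → 1  (reaches 1)
19: 19 → 28 → 128 → 62 → 73 → 9 → 28  (repeats 28)
20: 20 → 35 → 250 → 190 → 190  (repeats 190)
21: 21 → 54 → 28 → 128 → 62 → 73 → 9 → 28  (repeats 28)
22: 22 → 91 → 36 → 1  (reaches 1)
23: 23 → 152 → 73 → 9 → 28 → 128 → 62 → 73  (repeats 73)
base-6 3-happy: 17, 18, 22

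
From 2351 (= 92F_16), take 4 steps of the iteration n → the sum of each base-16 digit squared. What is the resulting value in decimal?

2351 = (9,2,15)_16 → 310
310 = (1,3,6)_16 → 46
46 = (2,14)_16 → 200
200 = (12,8)_16 → 208

208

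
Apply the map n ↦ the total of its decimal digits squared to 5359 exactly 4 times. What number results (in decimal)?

5359 → 140
140 → 17
17 → 50
50 → 25

25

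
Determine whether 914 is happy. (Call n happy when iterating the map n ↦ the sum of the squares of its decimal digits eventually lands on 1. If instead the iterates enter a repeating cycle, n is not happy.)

914 → 9² + 1² + 4² = 98
98 → 9² + 8² = 145
145 → 1² + 4² + 5² = 42
42 → 4² + 2² = 20
20 → 2² + 0² = 4
4 → 4² = 16
16 → 1² + 6² = 37
37 → 3² + 7² = 58
58 → 5² + 8² = 89
89 → 8² + 9² = 145  — 145 already seen; the sequence cycles without reaching 1.

not happy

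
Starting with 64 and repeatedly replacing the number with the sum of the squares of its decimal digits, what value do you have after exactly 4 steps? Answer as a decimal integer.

64 → 6² + 4² = 36 + 16 = 52
52 → 5² + 2² = 25 + 4 = 29
29 → 2² + 9² = 4 + 81 = 85
85 → 8² + 5² = 64 + 25 = 89

89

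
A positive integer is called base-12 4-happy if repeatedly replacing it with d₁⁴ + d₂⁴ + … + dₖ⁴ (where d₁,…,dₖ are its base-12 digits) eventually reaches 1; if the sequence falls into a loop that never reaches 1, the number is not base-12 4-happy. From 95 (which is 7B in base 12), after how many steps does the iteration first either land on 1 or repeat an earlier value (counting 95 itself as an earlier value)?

95 = (7,11)_12 → 7⁴ + 11⁴ = 2401 + 14641 = 17042
17042 = (9,10,4,2)_12 → 9⁴ + 10⁴ + 4⁴ + 2⁴ = 6561 + 10000 + 256 + 16 = 16833
16833 = (9,8,10,9)_12 → 9⁴ + 8⁴ + 10⁴ + 9⁴ = 6561 + 4096 + 10000 + 6561 = 27218
27218 = (1,3,9,0,2)_12 → 1⁴ + 3⁴ + 9⁴ + 0⁴ + 2⁴ = 1 + 81 + 6561 + 0 + 16 = 6659
6659 = (3,10,2,11)_12 → 3⁴ + 10⁴ + 2⁴ + 11⁴ = 81 + 10000 + 16 + 14641 = 24738
24738 = (1,2,3,9,6)_12 → 1⁴ + 2⁴ + 3⁴ + 9⁴ + 6⁴ = 1 + 16 + 81 + 6561 + 1296 = 7955
7955 = (4,7,2,11)_12 → 4⁴ + 7⁴ + 2⁴ + 11⁴ = 256 + 2401 + 16 + 14641 = 17314
17314 = (10,0,2,10)_12 → 10⁴ + 0⁴ + 2⁴ + 10⁴ = 10000 + 0 + 16 + 10000 = 20016
20016 = (11,7,0,0)_12 → 11⁴ + 7⁴ + 0⁴ + 0⁴ = 14641 + 2401 + 0 + 0 = 17042  — 17042 repeats.
That took 9 steps.

9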